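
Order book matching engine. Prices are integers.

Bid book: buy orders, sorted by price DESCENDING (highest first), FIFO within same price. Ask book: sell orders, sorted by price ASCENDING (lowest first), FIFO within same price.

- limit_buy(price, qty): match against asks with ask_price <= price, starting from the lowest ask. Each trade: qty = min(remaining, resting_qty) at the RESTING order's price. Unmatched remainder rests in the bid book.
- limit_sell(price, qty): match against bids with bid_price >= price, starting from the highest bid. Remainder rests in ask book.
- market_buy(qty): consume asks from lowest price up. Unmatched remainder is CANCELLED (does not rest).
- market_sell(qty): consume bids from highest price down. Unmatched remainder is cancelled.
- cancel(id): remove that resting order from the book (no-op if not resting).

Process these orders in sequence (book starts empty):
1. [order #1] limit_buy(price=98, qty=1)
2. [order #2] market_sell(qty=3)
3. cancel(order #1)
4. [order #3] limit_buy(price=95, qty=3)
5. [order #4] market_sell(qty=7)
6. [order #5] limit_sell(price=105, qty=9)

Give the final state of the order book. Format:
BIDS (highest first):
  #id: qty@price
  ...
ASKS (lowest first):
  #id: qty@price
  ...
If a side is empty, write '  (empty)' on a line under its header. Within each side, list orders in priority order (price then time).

Answer: BIDS (highest first):
  (empty)
ASKS (lowest first):
  #5: 9@105

Derivation:
After op 1 [order #1] limit_buy(price=98, qty=1): fills=none; bids=[#1:1@98] asks=[-]
After op 2 [order #2] market_sell(qty=3): fills=#1x#2:1@98; bids=[-] asks=[-]
After op 3 cancel(order #1): fills=none; bids=[-] asks=[-]
After op 4 [order #3] limit_buy(price=95, qty=3): fills=none; bids=[#3:3@95] asks=[-]
After op 5 [order #4] market_sell(qty=7): fills=#3x#4:3@95; bids=[-] asks=[-]
After op 6 [order #5] limit_sell(price=105, qty=9): fills=none; bids=[-] asks=[#5:9@105]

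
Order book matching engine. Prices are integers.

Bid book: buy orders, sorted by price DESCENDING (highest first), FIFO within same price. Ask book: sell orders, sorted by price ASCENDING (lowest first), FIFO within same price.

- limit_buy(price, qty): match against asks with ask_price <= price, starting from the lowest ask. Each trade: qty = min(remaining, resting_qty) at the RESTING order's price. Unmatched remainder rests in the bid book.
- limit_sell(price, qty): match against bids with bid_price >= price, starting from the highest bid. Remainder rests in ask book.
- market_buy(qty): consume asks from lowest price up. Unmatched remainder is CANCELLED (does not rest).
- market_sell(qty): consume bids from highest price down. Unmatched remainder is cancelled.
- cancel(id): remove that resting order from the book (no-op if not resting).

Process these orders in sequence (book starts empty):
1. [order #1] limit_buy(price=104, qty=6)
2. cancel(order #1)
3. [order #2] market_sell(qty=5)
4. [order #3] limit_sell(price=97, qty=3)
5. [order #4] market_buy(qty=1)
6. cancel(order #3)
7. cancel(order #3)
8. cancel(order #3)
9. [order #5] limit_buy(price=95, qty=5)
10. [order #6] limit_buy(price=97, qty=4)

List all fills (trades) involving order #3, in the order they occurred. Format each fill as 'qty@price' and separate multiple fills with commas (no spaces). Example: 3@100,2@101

Answer: 1@97

Derivation:
After op 1 [order #1] limit_buy(price=104, qty=6): fills=none; bids=[#1:6@104] asks=[-]
After op 2 cancel(order #1): fills=none; bids=[-] asks=[-]
After op 3 [order #2] market_sell(qty=5): fills=none; bids=[-] asks=[-]
After op 4 [order #3] limit_sell(price=97, qty=3): fills=none; bids=[-] asks=[#3:3@97]
After op 5 [order #4] market_buy(qty=1): fills=#4x#3:1@97; bids=[-] asks=[#3:2@97]
After op 6 cancel(order #3): fills=none; bids=[-] asks=[-]
After op 7 cancel(order #3): fills=none; bids=[-] asks=[-]
After op 8 cancel(order #3): fills=none; bids=[-] asks=[-]
After op 9 [order #5] limit_buy(price=95, qty=5): fills=none; bids=[#5:5@95] asks=[-]
After op 10 [order #6] limit_buy(price=97, qty=4): fills=none; bids=[#6:4@97 #5:5@95] asks=[-]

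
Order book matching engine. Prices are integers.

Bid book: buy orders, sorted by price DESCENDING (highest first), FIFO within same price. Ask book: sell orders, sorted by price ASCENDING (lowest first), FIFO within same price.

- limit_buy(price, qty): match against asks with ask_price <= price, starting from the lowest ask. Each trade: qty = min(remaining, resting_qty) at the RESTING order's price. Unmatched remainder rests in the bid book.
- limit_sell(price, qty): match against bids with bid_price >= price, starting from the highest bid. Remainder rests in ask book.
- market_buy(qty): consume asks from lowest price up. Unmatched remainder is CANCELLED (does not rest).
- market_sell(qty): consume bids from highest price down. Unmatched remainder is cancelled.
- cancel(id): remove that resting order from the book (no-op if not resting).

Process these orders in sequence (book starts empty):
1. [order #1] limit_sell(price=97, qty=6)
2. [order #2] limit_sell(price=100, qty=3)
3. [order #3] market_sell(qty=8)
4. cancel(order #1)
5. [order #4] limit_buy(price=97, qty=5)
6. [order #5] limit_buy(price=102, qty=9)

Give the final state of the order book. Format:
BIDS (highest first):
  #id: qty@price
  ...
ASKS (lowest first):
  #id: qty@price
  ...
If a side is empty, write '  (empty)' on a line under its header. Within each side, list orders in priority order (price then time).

Answer: BIDS (highest first):
  #5: 6@102
  #4: 5@97
ASKS (lowest first):
  (empty)

Derivation:
After op 1 [order #1] limit_sell(price=97, qty=6): fills=none; bids=[-] asks=[#1:6@97]
After op 2 [order #2] limit_sell(price=100, qty=3): fills=none; bids=[-] asks=[#1:6@97 #2:3@100]
After op 3 [order #3] market_sell(qty=8): fills=none; bids=[-] asks=[#1:6@97 #2:3@100]
After op 4 cancel(order #1): fills=none; bids=[-] asks=[#2:3@100]
After op 5 [order #4] limit_buy(price=97, qty=5): fills=none; bids=[#4:5@97] asks=[#2:3@100]
After op 6 [order #5] limit_buy(price=102, qty=9): fills=#5x#2:3@100; bids=[#5:6@102 #4:5@97] asks=[-]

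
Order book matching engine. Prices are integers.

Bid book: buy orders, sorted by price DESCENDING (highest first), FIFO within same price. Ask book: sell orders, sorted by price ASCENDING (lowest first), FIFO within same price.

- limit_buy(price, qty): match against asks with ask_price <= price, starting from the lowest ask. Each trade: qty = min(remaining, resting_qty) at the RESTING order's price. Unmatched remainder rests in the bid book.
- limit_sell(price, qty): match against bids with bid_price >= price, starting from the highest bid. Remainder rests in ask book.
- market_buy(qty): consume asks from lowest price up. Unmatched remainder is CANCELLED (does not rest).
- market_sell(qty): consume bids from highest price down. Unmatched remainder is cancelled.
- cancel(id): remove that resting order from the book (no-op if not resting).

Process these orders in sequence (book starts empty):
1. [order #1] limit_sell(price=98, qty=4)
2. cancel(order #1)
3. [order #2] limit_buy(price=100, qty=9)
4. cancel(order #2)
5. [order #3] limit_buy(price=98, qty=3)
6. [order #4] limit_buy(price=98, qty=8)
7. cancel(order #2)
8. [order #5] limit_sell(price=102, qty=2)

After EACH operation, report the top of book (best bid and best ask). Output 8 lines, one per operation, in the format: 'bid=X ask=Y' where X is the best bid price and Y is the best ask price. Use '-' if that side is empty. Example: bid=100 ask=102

After op 1 [order #1] limit_sell(price=98, qty=4): fills=none; bids=[-] asks=[#1:4@98]
After op 2 cancel(order #1): fills=none; bids=[-] asks=[-]
After op 3 [order #2] limit_buy(price=100, qty=9): fills=none; bids=[#2:9@100] asks=[-]
After op 4 cancel(order #2): fills=none; bids=[-] asks=[-]
After op 5 [order #3] limit_buy(price=98, qty=3): fills=none; bids=[#3:3@98] asks=[-]
After op 6 [order #4] limit_buy(price=98, qty=8): fills=none; bids=[#3:3@98 #4:8@98] asks=[-]
After op 7 cancel(order #2): fills=none; bids=[#3:3@98 #4:8@98] asks=[-]
After op 8 [order #5] limit_sell(price=102, qty=2): fills=none; bids=[#3:3@98 #4:8@98] asks=[#5:2@102]

Answer: bid=- ask=98
bid=- ask=-
bid=100 ask=-
bid=- ask=-
bid=98 ask=-
bid=98 ask=-
bid=98 ask=-
bid=98 ask=102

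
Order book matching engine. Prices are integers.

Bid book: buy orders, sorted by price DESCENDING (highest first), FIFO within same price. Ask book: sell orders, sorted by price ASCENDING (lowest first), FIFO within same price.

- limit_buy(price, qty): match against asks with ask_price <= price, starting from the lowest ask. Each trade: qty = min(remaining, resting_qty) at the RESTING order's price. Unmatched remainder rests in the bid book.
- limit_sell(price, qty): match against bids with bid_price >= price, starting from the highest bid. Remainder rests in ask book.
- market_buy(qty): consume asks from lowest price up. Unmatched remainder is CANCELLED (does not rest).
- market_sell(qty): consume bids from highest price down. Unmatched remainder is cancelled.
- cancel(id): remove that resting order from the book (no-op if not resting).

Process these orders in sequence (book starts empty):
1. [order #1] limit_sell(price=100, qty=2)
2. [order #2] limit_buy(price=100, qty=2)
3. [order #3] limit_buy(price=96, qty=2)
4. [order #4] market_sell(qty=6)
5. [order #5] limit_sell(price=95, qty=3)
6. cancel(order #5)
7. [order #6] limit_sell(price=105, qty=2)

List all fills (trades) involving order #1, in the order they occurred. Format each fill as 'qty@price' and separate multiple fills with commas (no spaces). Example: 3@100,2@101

Answer: 2@100

Derivation:
After op 1 [order #1] limit_sell(price=100, qty=2): fills=none; bids=[-] asks=[#1:2@100]
After op 2 [order #2] limit_buy(price=100, qty=2): fills=#2x#1:2@100; bids=[-] asks=[-]
After op 3 [order #3] limit_buy(price=96, qty=2): fills=none; bids=[#3:2@96] asks=[-]
After op 4 [order #4] market_sell(qty=6): fills=#3x#4:2@96; bids=[-] asks=[-]
After op 5 [order #5] limit_sell(price=95, qty=3): fills=none; bids=[-] asks=[#5:3@95]
After op 6 cancel(order #5): fills=none; bids=[-] asks=[-]
After op 7 [order #6] limit_sell(price=105, qty=2): fills=none; bids=[-] asks=[#6:2@105]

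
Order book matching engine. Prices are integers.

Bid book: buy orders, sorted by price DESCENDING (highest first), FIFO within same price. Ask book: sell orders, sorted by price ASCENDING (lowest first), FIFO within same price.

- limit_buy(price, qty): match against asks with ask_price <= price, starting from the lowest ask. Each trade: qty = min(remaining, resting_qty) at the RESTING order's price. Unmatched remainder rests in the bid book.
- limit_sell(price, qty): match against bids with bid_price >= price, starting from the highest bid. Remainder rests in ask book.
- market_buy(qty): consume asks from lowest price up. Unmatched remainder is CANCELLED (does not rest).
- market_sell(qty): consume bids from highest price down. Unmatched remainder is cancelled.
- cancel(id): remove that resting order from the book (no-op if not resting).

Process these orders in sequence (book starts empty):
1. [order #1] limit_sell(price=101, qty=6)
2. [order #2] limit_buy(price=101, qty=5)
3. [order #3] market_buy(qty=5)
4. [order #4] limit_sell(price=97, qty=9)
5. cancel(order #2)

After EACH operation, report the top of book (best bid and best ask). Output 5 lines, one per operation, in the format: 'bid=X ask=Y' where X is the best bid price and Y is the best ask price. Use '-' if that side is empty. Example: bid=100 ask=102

After op 1 [order #1] limit_sell(price=101, qty=6): fills=none; bids=[-] asks=[#1:6@101]
After op 2 [order #2] limit_buy(price=101, qty=5): fills=#2x#1:5@101; bids=[-] asks=[#1:1@101]
After op 3 [order #3] market_buy(qty=5): fills=#3x#1:1@101; bids=[-] asks=[-]
After op 4 [order #4] limit_sell(price=97, qty=9): fills=none; bids=[-] asks=[#4:9@97]
After op 5 cancel(order #2): fills=none; bids=[-] asks=[#4:9@97]

Answer: bid=- ask=101
bid=- ask=101
bid=- ask=-
bid=- ask=97
bid=- ask=97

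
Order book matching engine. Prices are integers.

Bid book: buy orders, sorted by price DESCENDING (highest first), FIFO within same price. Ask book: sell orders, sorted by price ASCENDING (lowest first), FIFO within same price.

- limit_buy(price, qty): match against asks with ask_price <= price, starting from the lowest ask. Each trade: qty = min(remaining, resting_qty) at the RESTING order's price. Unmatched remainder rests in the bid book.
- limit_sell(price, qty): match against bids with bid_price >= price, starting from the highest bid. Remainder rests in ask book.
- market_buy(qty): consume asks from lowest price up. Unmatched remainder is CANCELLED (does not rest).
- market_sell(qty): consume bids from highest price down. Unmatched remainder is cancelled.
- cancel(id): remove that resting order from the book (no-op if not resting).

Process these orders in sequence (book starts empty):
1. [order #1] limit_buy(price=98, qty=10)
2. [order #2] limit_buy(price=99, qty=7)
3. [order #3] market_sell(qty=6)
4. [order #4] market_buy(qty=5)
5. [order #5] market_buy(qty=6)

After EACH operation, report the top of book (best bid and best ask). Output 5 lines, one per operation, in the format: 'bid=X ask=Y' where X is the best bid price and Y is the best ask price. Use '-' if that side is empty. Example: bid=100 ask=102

After op 1 [order #1] limit_buy(price=98, qty=10): fills=none; bids=[#1:10@98] asks=[-]
After op 2 [order #2] limit_buy(price=99, qty=7): fills=none; bids=[#2:7@99 #1:10@98] asks=[-]
After op 3 [order #3] market_sell(qty=6): fills=#2x#3:6@99; bids=[#2:1@99 #1:10@98] asks=[-]
After op 4 [order #4] market_buy(qty=5): fills=none; bids=[#2:1@99 #1:10@98] asks=[-]
After op 5 [order #5] market_buy(qty=6): fills=none; bids=[#2:1@99 #1:10@98] asks=[-]

Answer: bid=98 ask=-
bid=99 ask=-
bid=99 ask=-
bid=99 ask=-
bid=99 ask=-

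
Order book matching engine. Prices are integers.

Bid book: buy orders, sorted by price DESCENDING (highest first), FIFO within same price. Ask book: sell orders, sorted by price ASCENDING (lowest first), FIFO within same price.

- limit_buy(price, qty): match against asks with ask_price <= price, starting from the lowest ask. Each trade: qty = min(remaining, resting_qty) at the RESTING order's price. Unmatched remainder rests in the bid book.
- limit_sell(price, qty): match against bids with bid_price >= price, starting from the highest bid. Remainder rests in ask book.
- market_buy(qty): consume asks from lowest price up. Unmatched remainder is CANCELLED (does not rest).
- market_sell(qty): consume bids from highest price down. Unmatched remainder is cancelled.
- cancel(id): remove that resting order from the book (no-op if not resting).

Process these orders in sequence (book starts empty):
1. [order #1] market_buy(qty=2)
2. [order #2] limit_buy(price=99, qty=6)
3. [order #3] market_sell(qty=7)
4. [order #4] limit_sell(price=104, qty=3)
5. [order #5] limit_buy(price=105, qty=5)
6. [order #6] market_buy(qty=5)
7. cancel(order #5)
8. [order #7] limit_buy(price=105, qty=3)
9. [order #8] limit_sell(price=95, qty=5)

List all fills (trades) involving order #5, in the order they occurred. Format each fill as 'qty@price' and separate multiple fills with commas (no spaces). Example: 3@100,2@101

After op 1 [order #1] market_buy(qty=2): fills=none; bids=[-] asks=[-]
After op 2 [order #2] limit_buy(price=99, qty=6): fills=none; bids=[#2:6@99] asks=[-]
After op 3 [order #3] market_sell(qty=7): fills=#2x#3:6@99; bids=[-] asks=[-]
After op 4 [order #4] limit_sell(price=104, qty=3): fills=none; bids=[-] asks=[#4:3@104]
After op 5 [order #5] limit_buy(price=105, qty=5): fills=#5x#4:3@104; bids=[#5:2@105] asks=[-]
After op 6 [order #6] market_buy(qty=5): fills=none; bids=[#5:2@105] asks=[-]
After op 7 cancel(order #5): fills=none; bids=[-] asks=[-]
After op 8 [order #7] limit_buy(price=105, qty=3): fills=none; bids=[#7:3@105] asks=[-]
After op 9 [order #8] limit_sell(price=95, qty=5): fills=#7x#8:3@105; bids=[-] asks=[#8:2@95]

Answer: 3@104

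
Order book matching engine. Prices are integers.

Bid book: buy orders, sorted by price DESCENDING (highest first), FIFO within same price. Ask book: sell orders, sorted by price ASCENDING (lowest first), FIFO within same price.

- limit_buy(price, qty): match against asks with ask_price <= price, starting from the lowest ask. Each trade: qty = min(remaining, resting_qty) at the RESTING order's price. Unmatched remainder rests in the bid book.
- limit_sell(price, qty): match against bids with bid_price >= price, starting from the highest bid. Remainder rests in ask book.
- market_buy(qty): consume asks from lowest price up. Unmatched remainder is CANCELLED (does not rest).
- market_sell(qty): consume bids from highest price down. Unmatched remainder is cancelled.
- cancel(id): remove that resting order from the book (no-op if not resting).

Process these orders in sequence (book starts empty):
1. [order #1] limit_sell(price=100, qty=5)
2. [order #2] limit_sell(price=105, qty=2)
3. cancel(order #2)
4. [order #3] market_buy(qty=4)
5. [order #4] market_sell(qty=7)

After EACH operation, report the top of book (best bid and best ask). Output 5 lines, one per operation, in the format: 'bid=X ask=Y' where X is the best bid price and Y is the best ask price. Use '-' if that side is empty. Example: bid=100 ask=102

Answer: bid=- ask=100
bid=- ask=100
bid=- ask=100
bid=- ask=100
bid=- ask=100

Derivation:
After op 1 [order #1] limit_sell(price=100, qty=5): fills=none; bids=[-] asks=[#1:5@100]
After op 2 [order #2] limit_sell(price=105, qty=2): fills=none; bids=[-] asks=[#1:5@100 #2:2@105]
After op 3 cancel(order #2): fills=none; bids=[-] asks=[#1:5@100]
After op 4 [order #3] market_buy(qty=4): fills=#3x#1:4@100; bids=[-] asks=[#1:1@100]
After op 5 [order #4] market_sell(qty=7): fills=none; bids=[-] asks=[#1:1@100]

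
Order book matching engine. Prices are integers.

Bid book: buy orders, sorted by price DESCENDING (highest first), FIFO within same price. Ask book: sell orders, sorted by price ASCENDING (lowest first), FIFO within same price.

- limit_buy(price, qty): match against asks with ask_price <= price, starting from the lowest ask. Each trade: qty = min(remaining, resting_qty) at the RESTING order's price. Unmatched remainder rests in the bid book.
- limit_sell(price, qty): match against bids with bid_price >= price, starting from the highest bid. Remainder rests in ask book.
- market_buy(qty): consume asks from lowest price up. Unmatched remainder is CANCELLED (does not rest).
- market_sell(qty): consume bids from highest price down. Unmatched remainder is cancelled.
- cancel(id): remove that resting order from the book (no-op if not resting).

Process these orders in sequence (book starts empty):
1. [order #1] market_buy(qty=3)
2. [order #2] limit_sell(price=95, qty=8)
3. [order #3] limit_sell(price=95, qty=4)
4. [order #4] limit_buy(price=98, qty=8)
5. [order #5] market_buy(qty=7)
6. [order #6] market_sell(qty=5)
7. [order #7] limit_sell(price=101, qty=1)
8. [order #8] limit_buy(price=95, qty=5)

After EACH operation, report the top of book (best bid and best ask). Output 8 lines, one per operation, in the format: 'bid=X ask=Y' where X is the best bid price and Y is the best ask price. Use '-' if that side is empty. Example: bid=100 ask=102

Answer: bid=- ask=-
bid=- ask=95
bid=- ask=95
bid=- ask=95
bid=- ask=-
bid=- ask=-
bid=- ask=101
bid=95 ask=101

Derivation:
After op 1 [order #1] market_buy(qty=3): fills=none; bids=[-] asks=[-]
After op 2 [order #2] limit_sell(price=95, qty=8): fills=none; bids=[-] asks=[#2:8@95]
After op 3 [order #3] limit_sell(price=95, qty=4): fills=none; bids=[-] asks=[#2:8@95 #3:4@95]
After op 4 [order #4] limit_buy(price=98, qty=8): fills=#4x#2:8@95; bids=[-] asks=[#3:4@95]
After op 5 [order #5] market_buy(qty=7): fills=#5x#3:4@95; bids=[-] asks=[-]
After op 6 [order #6] market_sell(qty=5): fills=none; bids=[-] asks=[-]
After op 7 [order #7] limit_sell(price=101, qty=1): fills=none; bids=[-] asks=[#7:1@101]
After op 8 [order #8] limit_buy(price=95, qty=5): fills=none; bids=[#8:5@95] asks=[#7:1@101]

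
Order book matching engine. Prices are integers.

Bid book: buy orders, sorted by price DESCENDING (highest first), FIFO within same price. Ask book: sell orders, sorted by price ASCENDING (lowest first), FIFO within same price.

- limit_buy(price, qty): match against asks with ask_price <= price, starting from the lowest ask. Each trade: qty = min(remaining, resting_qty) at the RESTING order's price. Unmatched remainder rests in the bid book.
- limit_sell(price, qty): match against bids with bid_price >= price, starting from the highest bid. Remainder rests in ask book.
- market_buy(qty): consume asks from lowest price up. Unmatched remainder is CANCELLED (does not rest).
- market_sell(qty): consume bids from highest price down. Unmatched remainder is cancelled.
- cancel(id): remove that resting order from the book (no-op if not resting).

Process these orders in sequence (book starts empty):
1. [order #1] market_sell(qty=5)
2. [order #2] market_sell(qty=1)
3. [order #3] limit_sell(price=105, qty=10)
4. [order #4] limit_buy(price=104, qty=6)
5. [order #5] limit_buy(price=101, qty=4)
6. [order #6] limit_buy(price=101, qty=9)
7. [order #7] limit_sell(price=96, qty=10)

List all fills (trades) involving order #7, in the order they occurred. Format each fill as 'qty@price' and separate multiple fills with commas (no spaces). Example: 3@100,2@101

After op 1 [order #1] market_sell(qty=5): fills=none; bids=[-] asks=[-]
After op 2 [order #2] market_sell(qty=1): fills=none; bids=[-] asks=[-]
After op 3 [order #3] limit_sell(price=105, qty=10): fills=none; bids=[-] asks=[#3:10@105]
After op 4 [order #4] limit_buy(price=104, qty=6): fills=none; bids=[#4:6@104] asks=[#3:10@105]
After op 5 [order #5] limit_buy(price=101, qty=4): fills=none; bids=[#4:6@104 #5:4@101] asks=[#3:10@105]
After op 6 [order #6] limit_buy(price=101, qty=9): fills=none; bids=[#4:6@104 #5:4@101 #6:9@101] asks=[#3:10@105]
After op 7 [order #7] limit_sell(price=96, qty=10): fills=#4x#7:6@104 #5x#7:4@101; bids=[#6:9@101] asks=[#3:10@105]

Answer: 6@104,4@101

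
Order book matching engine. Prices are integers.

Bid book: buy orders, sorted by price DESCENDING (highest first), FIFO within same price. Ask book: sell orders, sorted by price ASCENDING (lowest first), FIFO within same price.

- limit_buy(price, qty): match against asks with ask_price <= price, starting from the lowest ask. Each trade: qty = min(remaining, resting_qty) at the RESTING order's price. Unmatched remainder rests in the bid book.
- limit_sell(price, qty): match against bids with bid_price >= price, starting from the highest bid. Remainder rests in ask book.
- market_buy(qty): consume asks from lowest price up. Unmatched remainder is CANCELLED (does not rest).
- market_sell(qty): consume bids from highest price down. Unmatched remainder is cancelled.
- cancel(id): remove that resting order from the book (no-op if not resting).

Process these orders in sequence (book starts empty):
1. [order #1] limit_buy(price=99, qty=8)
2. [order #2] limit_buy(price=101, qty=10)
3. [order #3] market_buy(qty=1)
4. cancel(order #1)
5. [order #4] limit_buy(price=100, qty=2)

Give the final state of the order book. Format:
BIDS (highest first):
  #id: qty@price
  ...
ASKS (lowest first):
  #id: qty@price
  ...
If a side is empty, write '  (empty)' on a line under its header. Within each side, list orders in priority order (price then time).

Answer: BIDS (highest first):
  #2: 10@101
  #4: 2@100
ASKS (lowest first):
  (empty)

Derivation:
After op 1 [order #1] limit_buy(price=99, qty=8): fills=none; bids=[#1:8@99] asks=[-]
After op 2 [order #2] limit_buy(price=101, qty=10): fills=none; bids=[#2:10@101 #1:8@99] asks=[-]
After op 3 [order #3] market_buy(qty=1): fills=none; bids=[#2:10@101 #1:8@99] asks=[-]
After op 4 cancel(order #1): fills=none; bids=[#2:10@101] asks=[-]
After op 5 [order #4] limit_buy(price=100, qty=2): fills=none; bids=[#2:10@101 #4:2@100] asks=[-]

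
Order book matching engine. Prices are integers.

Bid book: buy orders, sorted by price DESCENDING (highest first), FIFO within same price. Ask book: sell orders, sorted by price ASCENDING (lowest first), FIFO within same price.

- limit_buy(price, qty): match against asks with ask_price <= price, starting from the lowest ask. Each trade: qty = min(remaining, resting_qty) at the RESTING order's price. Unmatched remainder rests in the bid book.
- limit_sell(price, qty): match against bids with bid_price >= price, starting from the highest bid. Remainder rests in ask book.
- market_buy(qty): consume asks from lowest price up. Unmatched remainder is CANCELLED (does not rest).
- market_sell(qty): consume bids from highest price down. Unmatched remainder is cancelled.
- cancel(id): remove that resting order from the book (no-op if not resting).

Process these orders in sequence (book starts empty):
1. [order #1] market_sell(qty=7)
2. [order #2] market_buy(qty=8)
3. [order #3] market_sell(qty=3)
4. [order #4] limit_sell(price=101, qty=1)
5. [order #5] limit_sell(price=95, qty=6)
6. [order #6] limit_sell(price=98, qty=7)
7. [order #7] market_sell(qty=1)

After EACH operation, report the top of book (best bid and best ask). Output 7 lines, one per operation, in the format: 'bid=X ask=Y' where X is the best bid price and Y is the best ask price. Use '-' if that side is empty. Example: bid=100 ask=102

After op 1 [order #1] market_sell(qty=7): fills=none; bids=[-] asks=[-]
After op 2 [order #2] market_buy(qty=8): fills=none; bids=[-] asks=[-]
After op 3 [order #3] market_sell(qty=3): fills=none; bids=[-] asks=[-]
After op 4 [order #4] limit_sell(price=101, qty=1): fills=none; bids=[-] asks=[#4:1@101]
After op 5 [order #5] limit_sell(price=95, qty=6): fills=none; bids=[-] asks=[#5:6@95 #4:1@101]
After op 6 [order #6] limit_sell(price=98, qty=7): fills=none; bids=[-] asks=[#5:6@95 #6:7@98 #4:1@101]
After op 7 [order #7] market_sell(qty=1): fills=none; bids=[-] asks=[#5:6@95 #6:7@98 #4:1@101]

Answer: bid=- ask=-
bid=- ask=-
bid=- ask=-
bid=- ask=101
bid=- ask=95
bid=- ask=95
bid=- ask=95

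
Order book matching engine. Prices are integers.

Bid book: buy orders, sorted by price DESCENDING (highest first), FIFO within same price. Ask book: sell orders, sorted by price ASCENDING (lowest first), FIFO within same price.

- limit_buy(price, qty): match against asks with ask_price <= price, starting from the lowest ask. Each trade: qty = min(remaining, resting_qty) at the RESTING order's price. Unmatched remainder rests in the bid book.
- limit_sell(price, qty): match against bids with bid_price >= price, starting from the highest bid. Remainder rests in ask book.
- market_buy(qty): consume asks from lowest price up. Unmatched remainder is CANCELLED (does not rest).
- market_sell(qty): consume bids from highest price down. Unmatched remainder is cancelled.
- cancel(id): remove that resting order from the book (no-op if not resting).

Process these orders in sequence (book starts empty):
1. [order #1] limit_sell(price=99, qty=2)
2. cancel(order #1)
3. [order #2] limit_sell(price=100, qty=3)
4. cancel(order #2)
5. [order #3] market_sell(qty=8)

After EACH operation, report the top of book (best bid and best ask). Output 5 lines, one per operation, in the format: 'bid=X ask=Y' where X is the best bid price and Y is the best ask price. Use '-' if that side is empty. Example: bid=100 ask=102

Answer: bid=- ask=99
bid=- ask=-
bid=- ask=100
bid=- ask=-
bid=- ask=-

Derivation:
After op 1 [order #1] limit_sell(price=99, qty=2): fills=none; bids=[-] asks=[#1:2@99]
After op 2 cancel(order #1): fills=none; bids=[-] asks=[-]
After op 3 [order #2] limit_sell(price=100, qty=3): fills=none; bids=[-] asks=[#2:3@100]
After op 4 cancel(order #2): fills=none; bids=[-] asks=[-]
After op 5 [order #3] market_sell(qty=8): fills=none; bids=[-] asks=[-]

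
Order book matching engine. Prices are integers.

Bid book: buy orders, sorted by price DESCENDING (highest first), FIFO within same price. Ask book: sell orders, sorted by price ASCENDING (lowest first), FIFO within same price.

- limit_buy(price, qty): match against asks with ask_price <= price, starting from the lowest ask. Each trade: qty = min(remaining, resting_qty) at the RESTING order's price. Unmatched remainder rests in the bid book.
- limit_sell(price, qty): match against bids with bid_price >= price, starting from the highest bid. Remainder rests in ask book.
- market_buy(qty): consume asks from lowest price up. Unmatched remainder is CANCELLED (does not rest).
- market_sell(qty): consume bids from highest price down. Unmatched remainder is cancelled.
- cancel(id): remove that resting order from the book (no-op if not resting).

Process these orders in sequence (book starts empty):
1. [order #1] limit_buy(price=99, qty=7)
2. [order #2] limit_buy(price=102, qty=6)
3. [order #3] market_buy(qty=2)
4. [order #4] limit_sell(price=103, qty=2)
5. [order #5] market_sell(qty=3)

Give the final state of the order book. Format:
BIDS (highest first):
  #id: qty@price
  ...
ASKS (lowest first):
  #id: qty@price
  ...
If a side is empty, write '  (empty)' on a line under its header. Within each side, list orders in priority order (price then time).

Answer: BIDS (highest first):
  #2: 3@102
  #1: 7@99
ASKS (lowest first):
  #4: 2@103

Derivation:
After op 1 [order #1] limit_buy(price=99, qty=7): fills=none; bids=[#1:7@99] asks=[-]
After op 2 [order #2] limit_buy(price=102, qty=6): fills=none; bids=[#2:6@102 #1:7@99] asks=[-]
After op 3 [order #3] market_buy(qty=2): fills=none; bids=[#2:6@102 #1:7@99] asks=[-]
After op 4 [order #4] limit_sell(price=103, qty=2): fills=none; bids=[#2:6@102 #1:7@99] asks=[#4:2@103]
After op 5 [order #5] market_sell(qty=3): fills=#2x#5:3@102; bids=[#2:3@102 #1:7@99] asks=[#4:2@103]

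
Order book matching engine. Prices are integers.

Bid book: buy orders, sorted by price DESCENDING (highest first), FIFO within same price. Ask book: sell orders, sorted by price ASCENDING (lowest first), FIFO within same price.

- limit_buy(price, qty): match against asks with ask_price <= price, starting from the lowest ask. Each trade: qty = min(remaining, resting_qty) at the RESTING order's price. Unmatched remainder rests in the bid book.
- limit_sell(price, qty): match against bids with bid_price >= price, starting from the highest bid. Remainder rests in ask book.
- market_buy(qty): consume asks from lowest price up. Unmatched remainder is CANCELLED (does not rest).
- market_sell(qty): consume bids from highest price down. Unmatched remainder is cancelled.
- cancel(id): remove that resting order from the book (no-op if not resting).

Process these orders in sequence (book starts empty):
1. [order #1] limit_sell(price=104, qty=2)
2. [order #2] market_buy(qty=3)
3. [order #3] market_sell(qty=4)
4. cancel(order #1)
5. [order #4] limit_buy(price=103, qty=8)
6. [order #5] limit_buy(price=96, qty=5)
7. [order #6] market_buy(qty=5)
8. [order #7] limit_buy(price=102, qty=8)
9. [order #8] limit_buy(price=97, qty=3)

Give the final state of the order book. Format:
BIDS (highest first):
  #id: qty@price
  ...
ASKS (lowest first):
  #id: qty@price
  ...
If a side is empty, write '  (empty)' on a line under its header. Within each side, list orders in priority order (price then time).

After op 1 [order #1] limit_sell(price=104, qty=2): fills=none; bids=[-] asks=[#1:2@104]
After op 2 [order #2] market_buy(qty=3): fills=#2x#1:2@104; bids=[-] asks=[-]
After op 3 [order #3] market_sell(qty=4): fills=none; bids=[-] asks=[-]
After op 4 cancel(order #1): fills=none; bids=[-] asks=[-]
After op 5 [order #4] limit_buy(price=103, qty=8): fills=none; bids=[#4:8@103] asks=[-]
After op 6 [order #5] limit_buy(price=96, qty=5): fills=none; bids=[#4:8@103 #5:5@96] asks=[-]
After op 7 [order #6] market_buy(qty=5): fills=none; bids=[#4:8@103 #5:5@96] asks=[-]
After op 8 [order #7] limit_buy(price=102, qty=8): fills=none; bids=[#4:8@103 #7:8@102 #5:5@96] asks=[-]
After op 9 [order #8] limit_buy(price=97, qty=3): fills=none; bids=[#4:8@103 #7:8@102 #8:3@97 #5:5@96] asks=[-]

Answer: BIDS (highest first):
  #4: 8@103
  #7: 8@102
  #8: 3@97
  #5: 5@96
ASKS (lowest first):
  (empty)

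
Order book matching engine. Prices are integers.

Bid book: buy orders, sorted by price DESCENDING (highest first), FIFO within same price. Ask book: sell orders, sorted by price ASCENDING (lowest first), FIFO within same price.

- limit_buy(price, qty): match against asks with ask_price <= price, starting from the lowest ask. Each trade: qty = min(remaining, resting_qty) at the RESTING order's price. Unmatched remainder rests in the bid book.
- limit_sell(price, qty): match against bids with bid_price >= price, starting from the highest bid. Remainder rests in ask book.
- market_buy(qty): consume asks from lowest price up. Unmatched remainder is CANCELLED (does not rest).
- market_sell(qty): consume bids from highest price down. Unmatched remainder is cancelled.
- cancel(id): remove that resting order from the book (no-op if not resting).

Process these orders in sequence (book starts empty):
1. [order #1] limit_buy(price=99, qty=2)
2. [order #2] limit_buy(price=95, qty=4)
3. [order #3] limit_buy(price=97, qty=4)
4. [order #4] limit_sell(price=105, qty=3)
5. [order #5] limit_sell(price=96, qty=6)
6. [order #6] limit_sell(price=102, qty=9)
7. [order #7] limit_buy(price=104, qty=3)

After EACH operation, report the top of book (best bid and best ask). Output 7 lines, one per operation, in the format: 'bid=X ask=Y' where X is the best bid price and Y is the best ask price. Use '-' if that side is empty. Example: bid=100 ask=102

Answer: bid=99 ask=-
bid=99 ask=-
bid=99 ask=-
bid=99 ask=105
bid=95 ask=105
bid=95 ask=102
bid=95 ask=102

Derivation:
After op 1 [order #1] limit_buy(price=99, qty=2): fills=none; bids=[#1:2@99] asks=[-]
After op 2 [order #2] limit_buy(price=95, qty=4): fills=none; bids=[#1:2@99 #2:4@95] asks=[-]
After op 3 [order #3] limit_buy(price=97, qty=4): fills=none; bids=[#1:2@99 #3:4@97 #2:4@95] asks=[-]
After op 4 [order #4] limit_sell(price=105, qty=3): fills=none; bids=[#1:2@99 #3:4@97 #2:4@95] asks=[#4:3@105]
After op 5 [order #5] limit_sell(price=96, qty=6): fills=#1x#5:2@99 #3x#5:4@97; bids=[#2:4@95] asks=[#4:3@105]
After op 6 [order #6] limit_sell(price=102, qty=9): fills=none; bids=[#2:4@95] asks=[#6:9@102 #4:3@105]
After op 7 [order #7] limit_buy(price=104, qty=3): fills=#7x#6:3@102; bids=[#2:4@95] asks=[#6:6@102 #4:3@105]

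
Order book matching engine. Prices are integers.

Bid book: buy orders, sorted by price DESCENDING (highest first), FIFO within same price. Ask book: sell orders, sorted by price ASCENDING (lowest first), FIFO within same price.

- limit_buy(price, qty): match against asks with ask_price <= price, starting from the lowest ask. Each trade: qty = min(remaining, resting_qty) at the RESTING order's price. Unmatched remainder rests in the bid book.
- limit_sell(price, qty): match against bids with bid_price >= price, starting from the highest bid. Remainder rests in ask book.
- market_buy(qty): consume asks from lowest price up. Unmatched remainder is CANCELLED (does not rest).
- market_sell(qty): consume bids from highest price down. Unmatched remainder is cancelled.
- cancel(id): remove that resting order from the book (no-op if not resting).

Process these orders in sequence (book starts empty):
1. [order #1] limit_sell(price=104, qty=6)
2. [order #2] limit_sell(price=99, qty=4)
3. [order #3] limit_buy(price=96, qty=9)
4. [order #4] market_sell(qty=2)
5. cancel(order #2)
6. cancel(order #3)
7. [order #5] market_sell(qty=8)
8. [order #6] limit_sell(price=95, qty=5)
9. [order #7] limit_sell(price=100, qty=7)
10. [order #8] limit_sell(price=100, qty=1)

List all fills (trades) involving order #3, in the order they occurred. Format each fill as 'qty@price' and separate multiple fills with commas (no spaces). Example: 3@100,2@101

Answer: 2@96

Derivation:
After op 1 [order #1] limit_sell(price=104, qty=6): fills=none; bids=[-] asks=[#1:6@104]
After op 2 [order #2] limit_sell(price=99, qty=4): fills=none; bids=[-] asks=[#2:4@99 #1:6@104]
After op 3 [order #3] limit_buy(price=96, qty=9): fills=none; bids=[#3:9@96] asks=[#2:4@99 #1:6@104]
After op 4 [order #4] market_sell(qty=2): fills=#3x#4:2@96; bids=[#3:7@96] asks=[#2:4@99 #1:6@104]
After op 5 cancel(order #2): fills=none; bids=[#3:7@96] asks=[#1:6@104]
After op 6 cancel(order #3): fills=none; bids=[-] asks=[#1:6@104]
After op 7 [order #5] market_sell(qty=8): fills=none; bids=[-] asks=[#1:6@104]
After op 8 [order #6] limit_sell(price=95, qty=5): fills=none; bids=[-] asks=[#6:5@95 #1:6@104]
After op 9 [order #7] limit_sell(price=100, qty=7): fills=none; bids=[-] asks=[#6:5@95 #7:7@100 #1:6@104]
After op 10 [order #8] limit_sell(price=100, qty=1): fills=none; bids=[-] asks=[#6:5@95 #7:7@100 #8:1@100 #1:6@104]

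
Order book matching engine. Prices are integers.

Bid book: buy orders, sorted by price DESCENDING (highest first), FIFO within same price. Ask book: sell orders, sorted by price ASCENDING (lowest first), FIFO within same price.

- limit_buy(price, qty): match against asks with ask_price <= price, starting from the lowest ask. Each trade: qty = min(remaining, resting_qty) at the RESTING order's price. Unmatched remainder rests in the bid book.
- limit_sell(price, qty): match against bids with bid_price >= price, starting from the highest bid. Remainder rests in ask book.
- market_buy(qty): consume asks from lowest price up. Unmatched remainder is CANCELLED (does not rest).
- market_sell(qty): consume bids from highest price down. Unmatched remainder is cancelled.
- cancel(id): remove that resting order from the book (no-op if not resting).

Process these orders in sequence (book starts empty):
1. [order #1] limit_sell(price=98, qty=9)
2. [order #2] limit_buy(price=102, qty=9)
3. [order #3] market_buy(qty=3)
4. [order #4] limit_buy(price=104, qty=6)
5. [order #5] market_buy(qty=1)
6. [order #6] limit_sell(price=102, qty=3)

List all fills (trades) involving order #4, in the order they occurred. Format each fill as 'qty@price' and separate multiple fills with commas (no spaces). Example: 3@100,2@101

After op 1 [order #1] limit_sell(price=98, qty=9): fills=none; bids=[-] asks=[#1:9@98]
After op 2 [order #2] limit_buy(price=102, qty=9): fills=#2x#1:9@98; bids=[-] asks=[-]
After op 3 [order #3] market_buy(qty=3): fills=none; bids=[-] asks=[-]
After op 4 [order #4] limit_buy(price=104, qty=6): fills=none; bids=[#4:6@104] asks=[-]
After op 5 [order #5] market_buy(qty=1): fills=none; bids=[#4:6@104] asks=[-]
After op 6 [order #6] limit_sell(price=102, qty=3): fills=#4x#6:3@104; bids=[#4:3@104] asks=[-]

Answer: 3@104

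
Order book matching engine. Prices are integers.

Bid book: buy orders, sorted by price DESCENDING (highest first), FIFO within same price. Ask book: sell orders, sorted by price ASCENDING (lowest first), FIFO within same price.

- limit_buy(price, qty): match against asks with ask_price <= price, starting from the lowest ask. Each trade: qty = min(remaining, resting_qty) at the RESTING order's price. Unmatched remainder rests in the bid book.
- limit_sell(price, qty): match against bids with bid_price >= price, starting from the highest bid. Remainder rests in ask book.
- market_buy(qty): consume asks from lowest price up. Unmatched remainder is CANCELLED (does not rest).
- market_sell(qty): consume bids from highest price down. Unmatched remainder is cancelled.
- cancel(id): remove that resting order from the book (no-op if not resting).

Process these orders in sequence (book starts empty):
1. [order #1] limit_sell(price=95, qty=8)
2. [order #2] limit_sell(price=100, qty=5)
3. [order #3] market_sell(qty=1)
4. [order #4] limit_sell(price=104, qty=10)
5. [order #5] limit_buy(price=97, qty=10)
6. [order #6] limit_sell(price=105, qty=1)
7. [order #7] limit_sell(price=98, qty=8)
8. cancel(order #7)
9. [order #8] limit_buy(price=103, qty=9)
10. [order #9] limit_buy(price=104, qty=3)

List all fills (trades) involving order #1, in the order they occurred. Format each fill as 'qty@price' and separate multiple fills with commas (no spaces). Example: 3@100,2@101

Answer: 8@95

Derivation:
After op 1 [order #1] limit_sell(price=95, qty=8): fills=none; bids=[-] asks=[#1:8@95]
After op 2 [order #2] limit_sell(price=100, qty=5): fills=none; bids=[-] asks=[#1:8@95 #2:5@100]
After op 3 [order #3] market_sell(qty=1): fills=none; bids=[-] asks=[#1:8@95 #2:5@100]
After op 4 [order #4] limit_sell(price=104, qty=10): fills=none; bids=[-] asks=[#1:8@95 #2:5@100 #4:10@104]
After op 5 [order #5] limit_buy(price=97, qty=10): fills=#5x#1:8@95; bids=[#5:2@97] asks=[#2:5@100 #4:10@104]
After op 6 [order #6] limit_sell(price=105, qty=1): fills=none; bids=[#5:2@97] asks=[#2:5@100 #4:10@104 #6:1@105]
After op 7 [order #7] limit_sell(price=98, qty=8): fills=none; bids=[#5:2@97] asks=[#7:8@98 #2:5@100 #4:10@104 #6:1@105]
After op 8 cancel(order #7): fills=none; bids=[#5:2@97] asks=[#2:5@100 #4:10@104 #6:1@105]
After op 9 [order #8] limit_buy(price=103, qty=9): fills=#8x#2:5@100; bids=[#8:4@103 #5:2@97] asks=[#4:10@104 #6:1@105]
After op 10 [order #9] limit_buy(price=104, qty=3): fills=#9x#4:3@104; bids=[#8:4@103 #5:2@97] asks=[#4:7@104 #6:1@105]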